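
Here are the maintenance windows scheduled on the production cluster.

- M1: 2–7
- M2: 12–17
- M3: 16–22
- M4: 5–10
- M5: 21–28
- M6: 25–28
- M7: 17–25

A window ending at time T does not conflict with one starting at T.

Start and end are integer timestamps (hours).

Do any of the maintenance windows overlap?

Yes

Sorted by start: M1, M4, M2, M3, M7, M5, M6.
M4 starts before M1 ends → M1 and M4 overlap.
That's a conflict, so the schedule is not conflict-free.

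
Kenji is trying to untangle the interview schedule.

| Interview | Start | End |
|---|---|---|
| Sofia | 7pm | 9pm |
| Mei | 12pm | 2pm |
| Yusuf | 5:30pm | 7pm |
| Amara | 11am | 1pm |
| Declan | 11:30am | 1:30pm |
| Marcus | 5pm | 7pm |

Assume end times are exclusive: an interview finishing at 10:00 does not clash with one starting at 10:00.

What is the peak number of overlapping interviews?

Walk through starts and ends in time order (an end at T is processed before a start at T):
11am start Amara → 1
11:30am start Declan → 2
12pm start Mei → 3
1pm end Amara → 2
1:30pm end Declan → 1
2pm end Mei → 0
5pm start Marcus → 1
5:30pm start Yusuf → 2
7pm end Marcus → 1
7pm end Yusuf → 0
7pm start Sofia → 1
9pm end Sofia → 0
Peak is 3, at 12pm (Amara, Declan, Mei).

3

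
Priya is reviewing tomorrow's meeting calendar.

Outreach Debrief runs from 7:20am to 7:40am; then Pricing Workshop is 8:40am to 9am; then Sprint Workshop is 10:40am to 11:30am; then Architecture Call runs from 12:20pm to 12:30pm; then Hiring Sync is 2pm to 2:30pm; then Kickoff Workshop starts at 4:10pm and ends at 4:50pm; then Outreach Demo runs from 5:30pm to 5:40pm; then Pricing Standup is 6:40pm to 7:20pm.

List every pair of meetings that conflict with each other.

no conflicts

Check each pair: they overlap iff neither finishes before the other starts.
Sorted by start: Outreach Debrief, Pricing Workshop, Sprint Workshop, Architecture Call, Hiring Sync, Kickoff Workshop, Outreach Demo, Pricing Standup.
Pricing Workshop starts after Outreach Debrief ends; Outreach Debrief is clear from here.
Sprint Workshop starts after Pricing Workshop ends; Pricing Workshop is clear from here.
Architecture Call starts after Sprint Workshop ends; Sprint Workshop is clear from here.
Hiring Sync starts after Architecture Call ends; Architecture Call is clear from here.
Kickoff Workshop starts after Hiring Sync ends; Hiring Sync is clear from here.
Outreach Demo starts after Kickoff Workshop ends; Kickoff Workshop is clear from here.
Pricing Standup starts after Outreach Demo ends.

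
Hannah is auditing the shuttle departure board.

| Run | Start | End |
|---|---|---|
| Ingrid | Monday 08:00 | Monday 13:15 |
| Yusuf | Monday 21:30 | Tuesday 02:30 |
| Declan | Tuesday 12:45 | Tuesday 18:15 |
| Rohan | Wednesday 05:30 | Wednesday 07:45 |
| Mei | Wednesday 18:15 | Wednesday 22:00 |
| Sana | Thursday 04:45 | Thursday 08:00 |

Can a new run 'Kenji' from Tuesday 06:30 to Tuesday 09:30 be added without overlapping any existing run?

Ingrid: ends Monday 13:15 at or before Kenji starts Tuesday 06:30 → clear.
Yusuf: ends Tuesday 02:30 at or before Kenji starts Tuesday 06:30 → clear.
Declan: starts Tuesday 12:45 at or after Kenji ends Tuesday 09:30 → clear.
Rohan: starts Wednesday 05:30 at or after Kenji ends Tuesday 09:30 → clear.
Mei: starts Wednesday 18:15 at or after Kenji ends Tuesday 09:30 → clear.
Sana: starts Thursday 04:45 at or after Kenji ends Tuesday 09:30 → clear.

Yes — the slot is free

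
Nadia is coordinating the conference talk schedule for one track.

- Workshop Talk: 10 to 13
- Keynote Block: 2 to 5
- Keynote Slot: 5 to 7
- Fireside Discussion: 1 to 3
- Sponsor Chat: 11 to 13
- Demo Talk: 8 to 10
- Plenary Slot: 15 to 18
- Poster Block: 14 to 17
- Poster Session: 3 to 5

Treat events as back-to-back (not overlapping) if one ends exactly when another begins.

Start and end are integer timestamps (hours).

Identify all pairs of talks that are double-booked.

Two intervals overlap when each starts before the other ends.
Sorted by start: Fireside Discussion, Keynote Block, Poster Session, Keynote Slot, Demo Talk, Workshop Talk, Sponsor Chat, Poster Block, Plenary Slot.
Keynote Block starts before Fireside Discussion ends → Fireside Discussion and Keynote Block overlap.
Poster Session starts exactly when Fireside Discussion ends (back-to-back, no overlap), so Fireside Discussion has no further overlaps.
Poster Session starts before Keynote Block ends → Keynote Block and Poster Session overlap.
Keynote Slot starts exactly when Keynote Block ends (back-to-back, no overlap), so Keynote Block has no further overlaps.
Keynote Slot starts exactly when Poster Session ends (back-to-back, no overlap), so Poster Session has no further overlaps.
Demo Talk starts after Keynote Slot ends, so Keynote Slot has no further overlaps.
Workshop Talk starts exactly when Demo Talk ends (back-to-back, no overlap), so Demo Talk has no further overlaps.
Sponsor Chat starts before Workshop Talk ends → Workshop Talk and Sponsor Chat overlap.
Poster Block starts after Workshop Talk ends, so Workshop Talk has no further overlaps.
Poster Block starts after Sponsor Chat ends, so Sponsor Chat has no further overlaps.
Plenary Slot starts before Poster Block ends → Poster Block and Plenary Slot overlap.

Fireside Discussion & Keynote Block, Keynote Block & Poster Session, Plenary Slot & Poster Block, Sponsor Chat & Workshop Talk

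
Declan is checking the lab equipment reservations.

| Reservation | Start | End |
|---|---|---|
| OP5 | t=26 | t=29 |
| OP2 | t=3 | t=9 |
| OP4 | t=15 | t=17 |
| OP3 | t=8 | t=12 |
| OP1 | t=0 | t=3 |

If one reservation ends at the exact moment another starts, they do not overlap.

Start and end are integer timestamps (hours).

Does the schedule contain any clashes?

Check each pair: they overlap iff neither finishes before the other starts.
Sorted by start: OP1, OP2, OP3, OP4, OP5.
OP2 starts exactly when OP1 ends (back-to-back, no overlap) — done with OP1.
OP3 starts before OP2 ends → OP2 and OP3 overlap.
That's a conflict, so the schedule is not conflict-free.

Yes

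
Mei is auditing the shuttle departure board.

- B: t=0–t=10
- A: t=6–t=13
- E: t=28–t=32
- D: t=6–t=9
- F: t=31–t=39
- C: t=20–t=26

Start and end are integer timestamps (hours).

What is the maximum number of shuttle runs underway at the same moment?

Sweep the timeline, counting +1 at each start and −1 at each end (ends before starts at a tie):
t=0 start B → 1
t=6 start A → 2
t=6 start D → 3
t=9 end D → 2
t=10 end B → 1
t=13 end A → 0
t=20 start C → 1
t=26 end C → 0
t=28 start E → 1
t=31 start F → 2
t=32 end E → 1
t=39 end F → 0
Peak is 3, at t=6 (A, B, D).

3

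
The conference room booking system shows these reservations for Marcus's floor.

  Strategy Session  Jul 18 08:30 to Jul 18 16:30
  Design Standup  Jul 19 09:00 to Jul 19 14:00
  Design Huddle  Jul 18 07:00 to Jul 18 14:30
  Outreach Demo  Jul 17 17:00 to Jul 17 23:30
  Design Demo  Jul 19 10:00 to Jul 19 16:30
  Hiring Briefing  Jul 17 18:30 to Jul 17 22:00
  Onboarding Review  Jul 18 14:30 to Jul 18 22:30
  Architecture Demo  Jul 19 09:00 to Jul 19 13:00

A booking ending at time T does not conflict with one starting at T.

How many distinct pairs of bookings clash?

6

Sorted by start: Outreach Demo, Hiring Briefing, Design Huddle, Strategy Session, Onboarding Review, Design Standup, Architecture Demo, Design Demo.
Hiring Briefing starts before Outreach Demo ends → Outreach Demo and Hiring Briefing overlap.
Design Huddle starts after Outreach Demo ends; Outreach Demo is clear from here.
Design Huddle starts after Hiring Briefing ends; Hiring Briefing is clear from here.
Strategy Session starts before Design Huddle ends → Design Huddle and Strategy Session overlap.
Onboarding Review starts exactly when Design Huddle ends (back-to-back, no overlap); Design Huddle is clear from here.
Onboarding Review starts before Strategy Session ends → Strategy Session and Onboarding Review overlap.
Design Standup starts after Strategy Session ends; Strategy Session is clear from here.
Design Standup starts after Onboarding Review ends; Onboarding Review is clear from here.
Architecture Demo starts before Design Standup ends → Design Standup and Architecture Demo overlap.
Design Demo starts before Design Standup ends → Design Standup and Design Demo overlap.
Design Demo starts before Architecture Demo ends → Architecture Demo and Design Demo overlap.
Overlapping pairs: Architecture Demo & Design Demo, Architecture Demo & Design Standup, Design Demo & Design Standup, Design Huddle & Strategy Session, Hiring Briefing & Outreach Demo, Onboarding Review & Strategy Session — 6 in total.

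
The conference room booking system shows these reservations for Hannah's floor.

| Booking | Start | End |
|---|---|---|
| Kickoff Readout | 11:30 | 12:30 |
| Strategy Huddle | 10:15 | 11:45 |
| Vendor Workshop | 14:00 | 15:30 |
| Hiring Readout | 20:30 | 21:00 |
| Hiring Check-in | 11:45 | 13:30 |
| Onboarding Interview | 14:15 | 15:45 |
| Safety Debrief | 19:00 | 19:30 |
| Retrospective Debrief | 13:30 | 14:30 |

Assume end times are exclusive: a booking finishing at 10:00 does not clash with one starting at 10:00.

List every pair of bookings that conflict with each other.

Hiring Check-in & Kickoff Readout, Kickoff Readout & Strategy Huddle, Onboarding Interview & Retrospective Debrief, Onboarding Interview & Vendor Workshop, Retrospective Debrief & Vendor Workshop

Sorted by start: Strategy Huddle, Kickoff Readout, Hiring Check-in, Retrospective Debrief, Vendor Workshop, Onboarding Interview, Safety Debrief, Hiring Readout.
Kickoff Readout starts before Strategy Huddle ends → Strategy Huddle and Kickoff Readout overlap.
Hiring Check-in starts exactly when Strategy Huddle ends (back-to-back, no overlap); Strategy Huddle is clear from here.
Hiring Check-in starts before Kickoff Readout ends → Kickoff Readout and Hiring Check-in overlap.
Retrospective Debrief starts after Kickoff Readout ends; Kickoff Readout is clear from here.
Retrospective Debrief starts exactly when Hiring Check-in ends (back-to-back, no overlap); Hiring Check-in is clear from here.
Vendor Workshop starts before Retrospective Debrief ends → Retrospective Debrief and Vendor Workshop overlap.
Onboarding Interview starts before Retrospective Debrief ends → Retrospective Debrief and Onboarding Interview overlap.
Safety Debrief starts after Retrospective Debrief ends; Retrospective Debrief is clear from here.
Onboarding Interview starts before Vendor Workshop ends → Vendor Workshop and Onboarding Interview overlap.
Safety Debrief starts after Vendor Workshop ends; Vendor Workshop is clear from here.
Safety Debrief starts after Onboarding Interview ends; Onboarding Interview is clear from here.
Hiring Readout starts after Safety Debrief ends.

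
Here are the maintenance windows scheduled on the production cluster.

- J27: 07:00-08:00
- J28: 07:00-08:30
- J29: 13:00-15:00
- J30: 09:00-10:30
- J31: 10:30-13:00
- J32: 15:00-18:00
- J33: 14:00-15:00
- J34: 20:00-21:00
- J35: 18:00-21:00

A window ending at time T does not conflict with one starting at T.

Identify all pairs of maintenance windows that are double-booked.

J27 & J28, J29 & J33, J34 & J35

Sorted by start: J27, J28, J30, J31, J29, J33, J32, J35, J34.
J28 starts before J27 ends → J27 and J28 overlap.
J30 starts after J27 ends, so J27 has no further overlaps.
J30 starts after J28 ends, so J28 has no further overlaps.
J31 starts exactly when J30 ends (back-to-back, no overlap), so J30 has no further overlaps.
J29 starts exactly when J31 ends (back-to-back, no overlap), so J31 has no further overlaps.
J33 starts before J29 ends → J29 and J33 overlap.
J32 starts exactly when J29 ends (back-to-back, no overlap), so J29 has no further overlaps.
J32 starts exactly when J33 ends (back-to-back, no overlap), so J33 has no further overlaps.
J35 starts exactly when J32 ends (back-to-back, no overlap), so J32 has no further overlaps.
J34 starts before J35 ends → J35 and J34 overlap.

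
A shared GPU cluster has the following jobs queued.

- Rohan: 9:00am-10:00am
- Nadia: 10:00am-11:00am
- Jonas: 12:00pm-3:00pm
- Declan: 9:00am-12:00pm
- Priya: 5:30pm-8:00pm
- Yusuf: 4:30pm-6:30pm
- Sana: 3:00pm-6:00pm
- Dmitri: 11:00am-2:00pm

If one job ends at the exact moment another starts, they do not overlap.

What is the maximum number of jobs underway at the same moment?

Sweep the timeline, counting +1 at each start and −1 at each end (ends before starts at a tie):
9:00am start Declan → 1
9:00am start Rohan → 2
10:00am end Rohan → 1
10:00am start Nadia → 2
11:00am end Nadia → 1
11:00am start Dmitri → 2
12:00pm end Declan → 1
12:00pm start Jonas → 2
2:00pm end Dmitri → 1
3:00pm end Jonas → 0
3:00pm start Sana → 1
4:30pm start Yusuf → 2
5:30pm start Priya → 3
6:00pm end Sana → 2
6:30pm end Yusuf → 1
8:00pm end Priya → 0
Peak is 3, at 5:30pm (Priya, Sana, Yusuf).

3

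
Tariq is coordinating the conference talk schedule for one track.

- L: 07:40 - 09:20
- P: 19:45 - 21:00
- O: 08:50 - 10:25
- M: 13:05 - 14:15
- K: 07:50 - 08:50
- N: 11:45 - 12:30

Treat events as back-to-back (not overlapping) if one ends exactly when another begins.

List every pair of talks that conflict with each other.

Sorted by start: L, K, O, N, M, P.
K starts before L ends → L and K overlap.
O starts before L ends → L and O overlap.
N starts after L ends — done with L.
O starts exactly when K ends (back-to-back, no overlap) — done with K.
N starts after O ends — done with O.
M starts after N ends — done with N.
P starts after M ends.

K & L, L & O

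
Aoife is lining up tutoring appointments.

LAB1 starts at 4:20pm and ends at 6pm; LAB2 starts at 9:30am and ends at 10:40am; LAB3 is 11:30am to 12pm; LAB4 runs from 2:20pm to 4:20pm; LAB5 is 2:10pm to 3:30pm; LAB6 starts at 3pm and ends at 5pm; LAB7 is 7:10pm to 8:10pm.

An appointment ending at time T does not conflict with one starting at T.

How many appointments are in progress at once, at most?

3

Sweep the timeline, counting +1 at each start and −1 at each end (ends before starts at a tie):
9:30am start LAB2 → 1
10:40am end LAB2 → 0
11:30am start LAB3 → 1
12pm end LAB3 → 0
2:10pm start LAB5 → 1
2:20pm start LAB4 → 2
3pm start LAB6 → 3
3:30pm end LAB5 → 2
4:20pm end LAB4 → 1
4:20pm start LAB1 → 2
5pm end LAB6 → 1
6pm end LAB1 → 0
7:10pm start LAB7 → 1
8:10pm end LAB7 → 0
Peak is 3, at 3pm (LAB4, LAB5, LAB6).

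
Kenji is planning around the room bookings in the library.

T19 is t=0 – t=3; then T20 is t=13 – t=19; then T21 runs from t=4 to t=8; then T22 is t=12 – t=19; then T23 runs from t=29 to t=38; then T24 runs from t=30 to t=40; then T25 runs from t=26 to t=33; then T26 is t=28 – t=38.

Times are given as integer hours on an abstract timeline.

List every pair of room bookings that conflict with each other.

T20 & T22, T23 & T24, T23 & T25, T23 & T26, T24 & T25, T24 & T26, T25 & T26

Sorted by start: T19, T21, T22, T20, T25, T26, T23, T24.
T21 starts after T19 ends, so nothing later overlaps T19 either.
T22 starts after T21 ends, so nothing later overlaps T21 either.
T20 starts before T22 ends → T22 and T20 overlap.
T25 starts after T22 ends, so nothing later overlaps T22 either.
T25 starts after T20 ends, so nothing later overlaps T20 either.
T26 starts before T25 ends → T25 and T26 overlap.
T23 starts before T25 ends → T25 and T23 overlap.
T24 starts before T25 ends → T25 and T24 overlap.
T23 starts before T26 ends → T26 and T23 overlap.
T24 starts before T26 ends → T26 and T24 overlap.
T24 starts before T23 ends → T23 and T24 overlap.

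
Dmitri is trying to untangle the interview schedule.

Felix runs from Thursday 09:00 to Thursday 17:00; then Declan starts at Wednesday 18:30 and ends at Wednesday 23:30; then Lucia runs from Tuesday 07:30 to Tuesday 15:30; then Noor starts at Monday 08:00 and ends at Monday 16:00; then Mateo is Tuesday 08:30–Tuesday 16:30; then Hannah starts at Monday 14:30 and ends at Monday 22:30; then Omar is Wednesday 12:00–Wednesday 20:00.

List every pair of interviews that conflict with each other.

Sorted by start: Noor, Hannah, Lucia, Mateo, Omar, Declan, Felix.
Hannah starts before Noor ends → Noor and Hannah overlap.
Lucia starts after Noor ends, so nothing later overlaps Noor either.
Lucia starts after Hannah ends, so nothing later overlaps Hannah either.
Mateo starts before Lucia ends → Lucia and Mateo overlap.
Omar starts after Lucia ends, so nothing later overlaps Lucia either.
Omar starts after Mateo ends, so nothing later overlaps Mateo either.
Declan starts before Omar ends → Omar and Declan overlap.
Felix starts after Omar ends.
Felix starts after Declan ends.

Declan & Omar, Hannah & Noor, Lucia & Mateo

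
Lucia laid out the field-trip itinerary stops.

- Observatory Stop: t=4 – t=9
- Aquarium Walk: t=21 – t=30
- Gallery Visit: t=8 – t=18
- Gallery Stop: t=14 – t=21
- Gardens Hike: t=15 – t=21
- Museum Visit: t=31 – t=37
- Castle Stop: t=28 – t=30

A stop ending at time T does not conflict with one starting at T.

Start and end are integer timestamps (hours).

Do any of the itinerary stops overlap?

Check each pair: they overlap iff neither finishes before the other starts.
Sorted by start: Observatory Stop, Gallery Visit, Gallery Stop, Gardens Hike, Aquarium Walk, Castle Stop, Museum Visit.
Gallery Visit starts before Observatory Stop ends → Observatory Stop and Gallery Visit overlap.
That's a conflict, so the schedule is not conflict-free.

Yes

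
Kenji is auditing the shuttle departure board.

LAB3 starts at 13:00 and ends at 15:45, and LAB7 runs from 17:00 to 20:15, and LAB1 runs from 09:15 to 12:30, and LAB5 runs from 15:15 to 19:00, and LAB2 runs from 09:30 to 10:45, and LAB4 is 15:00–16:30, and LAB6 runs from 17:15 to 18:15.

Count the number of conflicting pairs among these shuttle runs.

7

Sorted by start: LAB1, LAB2, LAB3, LAB4, LAB5, LAB7, LAB6.
LAB2 starts before LAB1 ends → LAB1 and LAB2 overlap.
LAB3 starts after LAB1 ends — done with LAB1.
LAB3 starts after LAB2 ends — done with LAB2.
LAB4 starts before LAB3 ends → LAB3 and LAB4 overlap.
LAB5 starts before LAB3 ends → LAB3 and LAB5 overlap.
LAB7 starts after LAB3 ends — done with LAB3.
LAB5 starts before LAB4 ends → LAB4 and LAB5 overlap.
LAB7 starts after LAB4 ends — done with LAB4.
LAB7 starts before LAB5 ends → LAB5 and LAB7 overlap.
LAB6 starts before LAB5 ends → LAB5 and LAB6 overlap.
LAB6 starts before LAB7 ends → LAB7 and LAB6 overlap.
Overlapping pairs: LAB1 & LAB2, LAB3 & LAB4, LAB3 & LAB5, LAB4 & LAB5, LAB5 & LAB6, LAB5 & LAB7, LAB6 & LAB7 — 7 in total.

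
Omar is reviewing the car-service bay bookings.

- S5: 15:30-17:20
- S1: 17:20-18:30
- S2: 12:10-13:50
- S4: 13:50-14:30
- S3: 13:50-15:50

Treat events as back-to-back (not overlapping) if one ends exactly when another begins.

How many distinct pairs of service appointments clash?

2

Sorted by start: S2, S3, S4, S5, S1.
S3 starts exactly when S2 ends (back-to-back, no overlap) — done with S2.
S4 starts before S3 ends → S3 and S4 overlap.
S5 starts before S3 ends → S3 and S5 overlap.
S1 starts after S3 ends.
S5 starts after S4 ends — done with S4.
S1 starts exactly when S5 ends (back-to-back, no overlap).
Overlapping pairs: S3 & S4, S3 & S5 — 2 in total.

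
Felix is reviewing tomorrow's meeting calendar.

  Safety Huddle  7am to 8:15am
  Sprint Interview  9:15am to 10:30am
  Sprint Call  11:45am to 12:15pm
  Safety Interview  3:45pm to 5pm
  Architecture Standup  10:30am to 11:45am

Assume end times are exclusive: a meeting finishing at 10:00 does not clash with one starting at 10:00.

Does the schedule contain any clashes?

Two intervals overlap when each starts before the other ends.
Sorted by start: Safety Huddle, Sprint Interview, Architecture Standup, Sprint Call, Safety Interview.
Sprint Interview starts after Safety Huddle ends; Safety Huddle is clear from here.
Architecture Standup starts exactly when Sprint Interview ends (back-to-back, no overlap); Sprint Interview is clear from here.
Sprint Call starts exactly when Architecture Standup ends (back-to-back, no overlap); Architecture Standup is clear from here.
Safety Interview starts after Sprint Call ends.
Every pair is clear; the schedule has no overlaps.

No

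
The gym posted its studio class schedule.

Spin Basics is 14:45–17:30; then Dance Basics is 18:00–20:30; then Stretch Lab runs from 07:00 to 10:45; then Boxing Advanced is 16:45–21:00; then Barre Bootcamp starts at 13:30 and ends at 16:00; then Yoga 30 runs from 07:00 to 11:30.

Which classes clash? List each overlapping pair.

Barre Bootcamp & Spin Basics, Boxing Advanced & Dance Basics, Boxing Advanced & Spin Basics, Stretch Lab & Yoga 30

Two intervals overlap when each starts before the other ends.
Sorted by start: Stretch Lab, Yoga 30, Barre Bootcamp, Spin Basics, Boxing Advanced, Dance Basics.
Yoga 30 starts before Stretch Lab ends → Stretch Lab and Yoga 30 overlap.
Barre Bootcamp starts after Stretch Lab ends; Stretch Lab is clear from here.
Barre Bootcamp starts after Yoga 30 ends; Yoga 30 is clear from here.
Spin Basics starts before Barre Bootcamp ends → Barre Bootcamp and Spin Basics overlap.
Boxing Advanced starts after Barre Bootcamp ends; Barre Bootcamp is clear from here.
Boxing Advanced starts before Spin Basics ends → Spin Basics and Boxing Advanced overlap.
Dance Basics starts after Spin Basics ends.
Dance Basics starts before Boxing Advanced ends → Boxing Advanced and Dance Basics overlap.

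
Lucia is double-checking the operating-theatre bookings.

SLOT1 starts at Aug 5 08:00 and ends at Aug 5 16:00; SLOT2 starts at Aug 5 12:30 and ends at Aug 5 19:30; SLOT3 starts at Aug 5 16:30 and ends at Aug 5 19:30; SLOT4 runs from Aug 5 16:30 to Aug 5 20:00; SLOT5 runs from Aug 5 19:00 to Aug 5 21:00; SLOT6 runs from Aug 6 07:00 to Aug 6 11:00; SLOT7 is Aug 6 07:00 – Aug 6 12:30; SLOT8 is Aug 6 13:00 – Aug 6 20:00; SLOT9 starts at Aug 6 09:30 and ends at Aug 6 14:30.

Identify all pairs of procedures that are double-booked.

Sorted by start: SLOT1, SLOT2, SLOT3, SLOT4, SLOT5, SLOT6, SLOT7, SLOT9, SLOT8.
SLOT2 starts before SLOT1 ends → SLOT1 and SLOT2 overlap.
SLOT3 starts after SLOT1 ends — done with SLOT1.
SLOT3 starts before SLOT2 ends → SLOT2 and SLOT3 overlap.
SLOT4 starts before SLOT2 ends → SLOT2 and SLOT4 overlap.
SLOT5 starts before SLOT2 ends → SLOT2 and SLOT5 overlap.
SLOT6 starts after SLOT2 ends — done with SLOT2.
SLOT4 starts before SLOT3 ends → SLOT3 and SLOT4 overlap.
SLOT5 starts before SLOT3 ends → SLOT3 and SLOT5 overlap.
SLOT6 starts after SLOT3 ends — done with SLOT3.
SLOT5 starts before SLOT4 ends → SLOT4 and SLOT5 overlap.
SLOT6 starts after SLOT4 ends — done with SLOT4.
SLOT6 starts after SLOT5 ends — done with SLOT5.
SLOT7 starts before SLOT6 ends → SLOT6 and SLOT7 overlap.
SLOT9 starts before SLOT6 ends → SLOT6 and SLOT9 overlap.
SLOT8 starts after SLOT6 ends.
SLOT9 starts before SLOT7 ends → SLOT7 and SLOT9 overlap.
SLOT8 starts after SLOT7 ends.
SLOT8 starts before SLOT9 ends → SLOT9 and SLOT8 overlap.

SLOT1 & SLOT2, SLOT2 & SLOT3, SLOT2 & SLOT4, SLOT2 & SLOT5, SLOT3 & SLOT4, SLOT3 & SLOT5, SLOT4 & SLOT5, SLOT6 & SLOT7, SLOT6 & SLOT9, SLOT7 & SLOT9, SLOT8 & SLOT9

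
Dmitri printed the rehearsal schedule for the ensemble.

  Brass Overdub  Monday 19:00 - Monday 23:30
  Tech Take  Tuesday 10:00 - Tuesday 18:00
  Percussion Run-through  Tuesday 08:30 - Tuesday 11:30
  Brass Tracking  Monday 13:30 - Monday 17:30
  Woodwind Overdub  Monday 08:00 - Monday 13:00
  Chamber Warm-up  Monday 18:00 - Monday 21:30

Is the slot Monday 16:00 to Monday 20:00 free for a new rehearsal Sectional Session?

Woodwind Overdub: ends Monday 13:00 at or before Sectional Session starts Monday 16:00 → clear.
Brass Tracking: starts Monday 13:30 before Sectional Session ends Monday 20:00, and ends Monday 17:30 after Sectional Session starts Monday 16:00 → overlap.
Chamber Warm-up: starts Monday 18:00 before Sectional Session ends Monday 20:00, and ends Monday 21:30 after Sectional Session starts Monday 16:00 → overlap.
Brass Overdub: starts Monday 19:00 before Sectional Session ends Monday 20:00, and ends Monday 23:30 after Sectional Session starts Monday 16:00 → overlap.
Percussion Run-through: starts Tuesday 08:30 at or after Sectional Session ends Monday 20:00 → clear.
Tech Take: starts Tuesday 10:00 at or after Sectional Session ends Monday 20:00 → clear.
Sectional Session overlaps Brass Tracking, Brass Overdub, Chamber Warm-up.

No — it overlaps Brass Overdub, Brass Tracking, Chamber Warm-up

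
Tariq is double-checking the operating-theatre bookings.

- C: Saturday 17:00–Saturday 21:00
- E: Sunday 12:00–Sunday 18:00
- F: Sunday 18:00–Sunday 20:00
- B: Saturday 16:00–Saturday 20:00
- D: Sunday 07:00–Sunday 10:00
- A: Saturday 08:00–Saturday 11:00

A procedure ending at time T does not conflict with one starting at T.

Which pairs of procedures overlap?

B & C

Sorted by start: A, B, C, D, E, F.
B starts after A ends — done with A.
C starts before B ends → B and C overlap.
D starts after B ends — done with B.
D starts after C ends — done with C.
E starts after D ends — done with D.
F starts exactly when E ends (back-to-back, no overlap).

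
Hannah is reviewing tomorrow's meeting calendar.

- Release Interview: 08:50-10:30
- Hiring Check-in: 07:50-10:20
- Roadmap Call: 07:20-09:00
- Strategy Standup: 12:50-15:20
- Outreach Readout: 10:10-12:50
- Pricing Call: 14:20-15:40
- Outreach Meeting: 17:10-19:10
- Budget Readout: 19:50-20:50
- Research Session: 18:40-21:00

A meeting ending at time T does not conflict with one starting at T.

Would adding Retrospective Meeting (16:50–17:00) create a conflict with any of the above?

Roadmap Call: ends 09:00 at or before Retrospective Meeting starts 16:50 → clear.
Hiring Check-in: ends 10:20 at or before Retrospective Meeting starts 16:50 → clear.
Release Interview: ends 10:30 at or before Retrospective Meeting starts 16:50 → clear.
Outreach Readout: ends 12:50 at or before Retrospective Meeting starts 16:50 → clear.
Strategy Standup: ends 15:20 at or before Retrospective Meeting starts 16:50 → clear.
Pricing Call: ends 15:40 at or before Retrospective Meeting starts 16:50 → clear.
Outreach Meeting: starts 17:10 at or after Retrospective Meeting ends 17:00 → clear.
Research Session: starts 18:40 at or after Retrospective Meeting ends 17:00 → clear.
Budget Readout: starts 19:50 at or after Retrospective Meeting ends 17:00 → clear.

No — it doesn't clash with anything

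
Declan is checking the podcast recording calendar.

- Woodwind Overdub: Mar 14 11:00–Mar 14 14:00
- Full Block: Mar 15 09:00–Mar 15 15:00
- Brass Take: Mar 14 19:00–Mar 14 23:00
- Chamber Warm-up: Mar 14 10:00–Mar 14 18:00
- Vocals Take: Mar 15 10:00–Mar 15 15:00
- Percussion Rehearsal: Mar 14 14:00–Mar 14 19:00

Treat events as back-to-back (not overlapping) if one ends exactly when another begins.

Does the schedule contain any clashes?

Yes

Check each pair: they overlap iff neither finishes before the other starts.
Sorted by start: Chamber Warm-up, Woodwind Overdub, Percussion Rehearsal, Brass Take, Full Block, Vocals Take.
Woodwind Overdub starts before Chamber Warm-up ends → Chamber Warm-up and Woodwind Overdub overlap.
That's a conflict, so the schedule is not conflict-free.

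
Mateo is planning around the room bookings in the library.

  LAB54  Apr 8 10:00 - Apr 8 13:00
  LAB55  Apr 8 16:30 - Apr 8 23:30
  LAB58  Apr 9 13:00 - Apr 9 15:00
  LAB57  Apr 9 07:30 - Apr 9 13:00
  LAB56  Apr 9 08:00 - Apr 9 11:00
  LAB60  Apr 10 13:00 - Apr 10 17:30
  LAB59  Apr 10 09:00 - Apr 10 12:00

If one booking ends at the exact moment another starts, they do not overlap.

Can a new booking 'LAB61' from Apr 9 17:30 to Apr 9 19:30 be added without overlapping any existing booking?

Yes — the slot is free

LAB54: ends Apr 8 13:00 at or before LAB61 starts Apr 9 17:30 → clear.
LAB55: ends Apr 8 23:30 at or before LAB61 starts Apr 9 17:30 → clear.
LAB57: ends Apr 9 13:00 at or before LAB61 starts Apr 9 17:30 → clear.
LAB56: ends Apr 9 11:00 at or before LAB61 starts Apr 9 17:30 → clear.
LAB58: ends Apr 9 15:00 at or before LAB61 starts Apr 9 17:30 → clear.
LAB59: starts Apr 10 09:00 at or after LAB61 ends Apr 9 19:30 → clear.
LAB60: starts Apr 10 13:00 at or after LAB61 ends Apr 9 19:30 → clear.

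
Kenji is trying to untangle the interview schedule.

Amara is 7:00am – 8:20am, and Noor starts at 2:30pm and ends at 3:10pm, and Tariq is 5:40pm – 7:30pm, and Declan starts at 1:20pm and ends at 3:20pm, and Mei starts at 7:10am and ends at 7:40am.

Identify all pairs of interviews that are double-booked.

Check each pair: they overlap iff neither finishes before the other starts.
Sorted by start: Amara, Mei, Declan, Noor, Tariq.
Mei starts before Amara ends → Amara and Mei overlap.
Declan starts after Amara ends, so nothing later overlaps Amara either.
Declan starts after Mei ends, so nothing later overlaps Mei either.
Noor starts before Declan ends → Declan and Noor overlap.
Tariq starts after Declan ends.
Tariq starts after Noor ends.

Amara & Mei, Declan & Noor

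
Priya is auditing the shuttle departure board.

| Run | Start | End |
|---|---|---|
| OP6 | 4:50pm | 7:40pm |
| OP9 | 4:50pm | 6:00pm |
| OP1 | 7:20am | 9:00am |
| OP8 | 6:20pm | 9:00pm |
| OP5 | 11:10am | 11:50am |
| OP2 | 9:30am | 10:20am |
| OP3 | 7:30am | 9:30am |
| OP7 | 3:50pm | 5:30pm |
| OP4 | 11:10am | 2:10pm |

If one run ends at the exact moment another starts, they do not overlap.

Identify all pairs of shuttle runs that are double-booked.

Sorted by start: OP1, OP3, OP2, OP4, OP5, OP7, OP6, OP9, OP8.
OP3 starts before OP1 ends → OP1 and OP3 overlap.
OP2 starts after OP1 ends, so nothing later overlaps OP1 either.
OP2 starts exactly when OP3 ends (back-to-back, no overlap), so nothing later overlaps OP3 either.
OP4 starts after OP2 ends, so nothing later overlaps OP2 either.
OP5 starts before OP4 ends → OP4 and OP5 overlap.
OP7 starts after OP4 ends, so nothing later overlaps OP4 either.
OP7 starts after OP5 ends, so nothing later overlaps OP5 either.
OP6 starts before OP7 ends → OP7 and OP6 overlap.
OP9 starts before OP7 ends → OP7 and OP9 overlap.
OP8 starts after OP7 ends.
OP9 starts before OP6 ends → OP6 and OP9 overlap.
OP8 starts before OP6 ends → OP6 and OP8 overlap.
OP8 starts after OP9 ends.

OP1 & OP3, OP4 & OP5, OP6 & OP7, OP6 & OP8, OP6 & OP9, OP7 & OP9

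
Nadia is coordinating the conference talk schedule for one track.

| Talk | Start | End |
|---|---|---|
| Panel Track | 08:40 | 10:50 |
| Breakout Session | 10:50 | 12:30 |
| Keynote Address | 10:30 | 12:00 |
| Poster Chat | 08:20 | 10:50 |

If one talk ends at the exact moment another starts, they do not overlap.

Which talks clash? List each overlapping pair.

Sorted by start: Poster Chat, Panel Track, Keynote Address, Breakout Session.
Panel Track starts before Poster Chat ends → Poster Chat and Panel Track overlap.
Keynote Address starts before Poster Chat ends → Poster Chat and Keynote Address overlap.
Breakout Session starts exactly when Poster Chat ends (back-to-back, no overlap).
Keynote Address starts before Panel Track ends → Panel Track and Keynote Address overlap.
Breakout Session starts exactly when Panel Track ends (back-to-back, no overlap).
Breakout Session starts before Keynote Address ends → Keynote Address and Breakout Session overlap.

Breakout Session & Keynote Address, Keynote Address & Panel Track, Keynote Address & Poster Chat, Panel Track & Poster Chat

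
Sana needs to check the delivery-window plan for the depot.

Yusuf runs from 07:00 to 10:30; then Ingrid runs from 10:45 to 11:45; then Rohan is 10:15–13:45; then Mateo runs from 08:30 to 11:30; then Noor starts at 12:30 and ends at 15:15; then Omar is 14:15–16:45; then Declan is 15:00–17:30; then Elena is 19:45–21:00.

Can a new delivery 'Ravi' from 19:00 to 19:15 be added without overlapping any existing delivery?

Yusuf: ends 10:30 at or before Ravi starts 19:00 → clear.
Mateo: ends 11:30 at or before Ravi starts 19:00 → clear.
Rohan: ends 13:45 at or before Ravi starts 19:00 → clear.
Ingrid: ends 11:45 at or before Ravi starts 19:00 → clear.
Noor: ends 15:15 at or before Ravi starts 19:00 → clear.
Omar: ends 16:45 at or before Ravi starts 19:00 → clear.
Declan: ends 17:30 at or before Ravi starts 19:00 → clear.
Elena: starts 19:45 at or after Ravi ends 19:15 → clear.

Yes — the slot is free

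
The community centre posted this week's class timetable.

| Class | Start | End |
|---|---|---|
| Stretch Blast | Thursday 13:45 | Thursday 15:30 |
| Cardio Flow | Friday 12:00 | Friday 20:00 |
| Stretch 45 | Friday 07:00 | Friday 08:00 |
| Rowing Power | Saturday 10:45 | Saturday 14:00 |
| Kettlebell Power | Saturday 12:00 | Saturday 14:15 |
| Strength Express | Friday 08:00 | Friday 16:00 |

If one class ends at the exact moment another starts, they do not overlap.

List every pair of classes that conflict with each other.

Cardio Flow & Strength Express, Kettlebell Power & Rowing Power

Two intervals overlap when each starts before the other ends.
Sorted by start: Stretch Blast, Stretch 45, Strength Express, Cardio Flow, Rowing Power, Kettlebell Power.
Stretch 45 starts after Stretch Blast ends, so nothing later overlaps Stretch Blast either.
Strength Express starts exactly when Stretch 45 ends (back-to-back, no overlap), so nothing later overlaps Stretch 45 either.
Cardio Flow starts before Strength Express ends → Strength Express and Cardio Flow overlap.
Rowing Power starts after Strength Express ends, so nothing later overlaps Strength Express either.
Rowing Power starts after Cardio Flow ends, so nothing later overlaps Cardio Flow either.
Kettlebell Power starts before Rowing Power ends → Rowing Power and Kettlebell Power overlap.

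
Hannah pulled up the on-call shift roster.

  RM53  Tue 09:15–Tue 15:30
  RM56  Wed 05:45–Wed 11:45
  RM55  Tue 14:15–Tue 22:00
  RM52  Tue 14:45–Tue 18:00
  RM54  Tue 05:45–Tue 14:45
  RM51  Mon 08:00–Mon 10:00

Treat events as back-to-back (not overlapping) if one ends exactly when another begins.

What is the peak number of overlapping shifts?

Walk through starts and ends in time order (an end at T is processed before a start at T):
Mon 08:00 start RM51 → 1
Mon 10:00 end RM51 → 0
Tue 05:45 start RM54 → 1
Tue 09:15 start RM53 → 2
Tue 14:15 start RM55 → 3
Tue 14:45 end RM54 → 2
Tue 14:45 start RM52 → 3
Tue 15:30 end RM53 → 2
Tue 18:00 end RM52 → 1
Tue 22:00 end RM55 → 0
Wed 05:45 start RM56 → 1
Wed 11:45 end RM56 → 0
Peak is 3, at Tue 14:15 (RM53, RM54, RM55).

3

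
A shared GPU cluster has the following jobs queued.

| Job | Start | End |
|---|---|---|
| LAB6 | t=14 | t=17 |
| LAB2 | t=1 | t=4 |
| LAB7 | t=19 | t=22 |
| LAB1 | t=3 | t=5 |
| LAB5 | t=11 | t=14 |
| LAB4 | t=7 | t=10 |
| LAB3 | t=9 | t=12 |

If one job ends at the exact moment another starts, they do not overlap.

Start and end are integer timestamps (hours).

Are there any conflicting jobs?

Sorted by start: LAB2, LAB1, LAB4, LAB3, LAB5, LAB6, LAB7.
LAB1 starts before LAB2 ends → LAB2 and LAB1 overlap.
That's a conflict, so the schedule is not conflict-free.

Yes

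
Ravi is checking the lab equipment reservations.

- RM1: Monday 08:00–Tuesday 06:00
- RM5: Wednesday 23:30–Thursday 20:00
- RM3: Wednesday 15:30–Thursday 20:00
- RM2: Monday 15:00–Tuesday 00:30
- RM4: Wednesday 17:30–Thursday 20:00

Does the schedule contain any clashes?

Sorted by start: RM1, RM2, RM3, RM4, RM5.
RM2 starts before RM1 ends → RM1 and RM2 overlap.
That's a conflict, so the schedule is not conflict-free.

Yes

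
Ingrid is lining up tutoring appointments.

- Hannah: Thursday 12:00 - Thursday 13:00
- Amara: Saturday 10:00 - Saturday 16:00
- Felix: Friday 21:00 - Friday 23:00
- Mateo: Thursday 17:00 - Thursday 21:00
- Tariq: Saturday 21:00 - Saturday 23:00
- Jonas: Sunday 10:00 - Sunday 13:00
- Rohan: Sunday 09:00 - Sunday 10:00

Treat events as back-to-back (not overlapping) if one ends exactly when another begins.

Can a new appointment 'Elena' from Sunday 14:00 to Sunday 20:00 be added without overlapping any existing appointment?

Yes — the slot is free

Hannah: ends Thursday 13:00 at or before Elena starts Sunday 14:00 → clear.
Mateo: ends Thursday 21:00 at or before Elena starts Sunday 14:00 → clear.
Felix: ends Friday 23:00 at or before Elena starts Sunday 14:00 → clear.
Amara: ends Saturday 16:00 at or before Elena starts Sunday 14:00 → clear.
Tariq: ends Saturday 23:00 at or before Elena starts Sunday 14:00 → clear.
Rohan: ends Sunday 10:00 at or before Elena starts Sunday 14:00 → clear.
Jonas: ends Sunday 13:00 at or before Elena starts Sunday 14:00 → clear.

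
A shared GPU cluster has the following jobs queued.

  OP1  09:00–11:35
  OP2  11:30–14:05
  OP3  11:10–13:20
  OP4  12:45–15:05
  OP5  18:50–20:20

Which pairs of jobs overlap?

Sorted by start: OP1, OP3, OP2, OP4, OP5.
OP3 starts before OP1 ends → OP1 and OP3 overlap.
OP2 starts before OP1 ends → OP1 and OP2 overlap.
OP4 starts after OP1 ends, so nothing later overlaps OP1 either.
OP2 starts before OP3 ends → OP3 and OP2 overlap.
OP4 starts before OP3 ends → OP3 and OP4 overlap.
OP5 starts after OP3 ends.
OP4 starts before OP2 ends → OP2 and OP4 overlap.
OP5 starts after OP2 ends.
OP5 starts after OP4 ends.

OP1 & OP2, OP1 & OP3, OP2 & OP3, OP2 & OP4, OP3 & OP4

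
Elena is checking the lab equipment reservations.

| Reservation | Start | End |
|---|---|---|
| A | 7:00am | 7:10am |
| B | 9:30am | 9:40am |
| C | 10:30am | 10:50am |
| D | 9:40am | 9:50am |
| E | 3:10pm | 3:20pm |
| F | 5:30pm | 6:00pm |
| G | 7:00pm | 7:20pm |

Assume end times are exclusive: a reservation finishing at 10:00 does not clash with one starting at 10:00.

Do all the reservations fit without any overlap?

Sorted by start: A, B, D, C, E, F, G.
B starts after A ends, so nothing later overlaps A either.
D starts exactly when B ends (back-to-back, no overlap), so nothing later overlaps B either.
C starts after D ends, so nothing later overlaps D either.
E starts after C ends, so nothing later overlaps C either.
F starts after E ends, so nothing later overlaps E either.
G starts after F ends.
Every pair is clear; the schedule has no overlaps.

Yes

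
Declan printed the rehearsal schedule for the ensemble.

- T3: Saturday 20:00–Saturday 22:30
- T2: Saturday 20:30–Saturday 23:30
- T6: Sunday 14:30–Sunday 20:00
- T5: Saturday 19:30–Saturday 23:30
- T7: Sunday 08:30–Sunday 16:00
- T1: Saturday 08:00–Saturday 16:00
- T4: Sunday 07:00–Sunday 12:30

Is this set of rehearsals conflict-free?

No

Sorted by start: T1, T5, T3, T2, T4, T7, T6.
T5 starts after T1 ends — done with T1.
T3 starts before T5 ends → T5 and T3 overlap.
That's a conflict, so the schedule is not conflict-free.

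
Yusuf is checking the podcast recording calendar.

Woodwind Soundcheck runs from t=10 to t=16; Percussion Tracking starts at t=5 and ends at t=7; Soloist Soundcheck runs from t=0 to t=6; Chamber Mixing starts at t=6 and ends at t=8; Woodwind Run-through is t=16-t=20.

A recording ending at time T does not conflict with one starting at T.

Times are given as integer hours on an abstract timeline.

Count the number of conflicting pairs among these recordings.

2

Sorted by start: Soloist Soundcheck, Percussion Tracking, Chamber Mixing, Woodwind Soundcheck, Woodwind Run-through.
Percussion Tracking starts before Soloist Soundcheck ends → Soloist Soundcheck and Percussion Tracking overlap.
Chamber Mixing starts exactly when Soloist Soundcheck ends (back-to-back, no overlap), so Soloist Soundcheck has no further overlaps.
Chamber Mixing starts before Percussion Tracking ends → Percussion Tracking and Chamber Mixing overlap.
Woodwind Soundcheck starts after Percussion Tracking ends, so Percussion Tracking has no further overlaps.
Woodwind Soundcheck starts after Chamber Mixing ends, so Chamber Mixing has no further overlaps.
Woodwind Run-through starts exactly when Woodwind Soundcheck ends (back-to-back, no overlap).
Overlapping pairs: Chamber Mixing & Percussion Tracking, Percussion Tracking & Soloist Soundcheck — 2 in total.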